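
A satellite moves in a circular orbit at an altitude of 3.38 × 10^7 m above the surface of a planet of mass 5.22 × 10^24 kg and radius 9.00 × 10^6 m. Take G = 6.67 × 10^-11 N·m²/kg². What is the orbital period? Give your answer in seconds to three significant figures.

94300 s

r = R + h = 9.00 × 10^6 + 3.38 × 10^7 = 4.280 × 10^7 m. Gravity provides the centripetal force: G M m / r² = m v² / r ⇒ v = √(GM/r) = 2852 m/s.
T = 2πr/v = 2π × 4.280 × 10^7 / 2852 = 94290 s.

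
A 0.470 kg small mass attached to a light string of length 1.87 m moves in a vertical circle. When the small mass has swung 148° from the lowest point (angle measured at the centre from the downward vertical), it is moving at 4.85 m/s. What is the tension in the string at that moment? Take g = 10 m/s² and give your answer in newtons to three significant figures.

1.93 N

Take the radial direction toward the centre of the circle as positive. The component of the weight along the string toward the centre is −mg cos φ (φ measured from the bottom), so Newton's second law along the string gives T − mg cos φ = m v²/r.
cos 148° = -0.8480, so T = m(v²/r + g cos φ) = 0.470 × ((4.85)²/1.87 + 10.0 × -0.8480) = 0.470 × (12.58 + (-8.480)) = 0.470 × 4.098 = 1.926 N.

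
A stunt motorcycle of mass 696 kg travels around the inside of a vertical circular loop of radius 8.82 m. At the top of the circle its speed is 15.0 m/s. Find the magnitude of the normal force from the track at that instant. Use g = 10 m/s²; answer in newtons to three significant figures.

10800 N

At the top, both N and the weight mg point inward (toward the centre), so N + mg = mv²/r.
N = m(v²/r − g) = 696 × ((15.0)²/8.82 − 10.0) = 696 × (25.51 − 10.0) = 696 × 15.51 = 10800 N.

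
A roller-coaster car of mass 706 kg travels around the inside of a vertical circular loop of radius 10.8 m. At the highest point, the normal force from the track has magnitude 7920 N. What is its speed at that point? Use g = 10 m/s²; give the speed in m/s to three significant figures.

At the top, N + mg = mv²/r, so v = √(r(N/m + g)) = √(10.8 × (7920/706 + 10.0)) = √(10.8 × 21.22) = √229.2 = 15.14 m/s.

15.1 m/s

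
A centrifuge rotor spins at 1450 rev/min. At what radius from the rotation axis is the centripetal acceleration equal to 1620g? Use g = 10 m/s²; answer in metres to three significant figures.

0.703 m

ω = 1450 rev/min × 2π/60 = 151.8 rad/s.
a_c = ω²r = 1620g ⇒ r = 1620 × 10.0 / (151.8)² = 16200/23060 = 0.7026 m.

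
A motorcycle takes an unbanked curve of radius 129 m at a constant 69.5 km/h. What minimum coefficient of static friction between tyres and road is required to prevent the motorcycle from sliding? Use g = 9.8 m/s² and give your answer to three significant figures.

0.295

v = 69.5/3.6 = 19.31 m/s.
Friction provides the centripetal force: μ_s m g = m v²/r, so μ_s = v²/(g r) = (19.31)²/(9.8 × 129) = 372.7/1264 = 0.2948.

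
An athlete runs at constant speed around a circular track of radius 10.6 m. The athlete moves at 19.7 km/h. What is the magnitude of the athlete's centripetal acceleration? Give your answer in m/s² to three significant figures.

v = 19.7 km/h = 19.7/3.6 = 5.472 m/s.
a_c = v²/r = (5.472)²/10.6 = 29.95/10.6 = 2.825 m/s².

2.83 m/s²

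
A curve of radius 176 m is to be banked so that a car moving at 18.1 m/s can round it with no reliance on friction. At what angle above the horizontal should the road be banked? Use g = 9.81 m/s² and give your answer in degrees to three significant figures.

10.7°

For a frictionless banked turn: horizontally N sinθ = mv²/r and vertically N cosθ = mg.
Dividing: tanθ = v²/(r g) = (18.1)²/(176 × 9.81) = 327.6/1727 = 0.1897.
θ = arctan(0.1897) = 10.74°.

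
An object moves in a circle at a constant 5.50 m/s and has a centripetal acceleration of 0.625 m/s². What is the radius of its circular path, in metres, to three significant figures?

48.4 m

a_c = v²/r ⇒ r = v²/a_c = (5.50)²/0.625 = 30.25/0.625 = 48.40 m.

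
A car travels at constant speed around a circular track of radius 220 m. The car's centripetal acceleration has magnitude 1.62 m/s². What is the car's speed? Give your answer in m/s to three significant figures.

a_c = v²/r ⇒ v = √(a_c · r) = √(1.62 × 220) = √356.4 = 18.88 m/s.

18.9 m/s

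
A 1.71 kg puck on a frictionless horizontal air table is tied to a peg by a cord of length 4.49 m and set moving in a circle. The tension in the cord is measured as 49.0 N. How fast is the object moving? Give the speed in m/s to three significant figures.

11.3 m/s

T = m v²/r ⇒ v = √(T r / m) = √(49.0 × 4.49 / 1.71) = √128.7 = 11.34 m/s.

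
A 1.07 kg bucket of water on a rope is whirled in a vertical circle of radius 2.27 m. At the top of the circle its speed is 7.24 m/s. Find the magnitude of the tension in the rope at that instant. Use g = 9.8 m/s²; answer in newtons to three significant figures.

14.2 N

At the top, both T and the weight mg point inward (toward the centre), so T + mg = mv²/r.
T = m(v²/r − g) = 1.07 × ((7.24)²/2.27 − 9.8) = 1.07 × (23.09 − 9.8) = 1.07 × 13.29 = 14.22 N.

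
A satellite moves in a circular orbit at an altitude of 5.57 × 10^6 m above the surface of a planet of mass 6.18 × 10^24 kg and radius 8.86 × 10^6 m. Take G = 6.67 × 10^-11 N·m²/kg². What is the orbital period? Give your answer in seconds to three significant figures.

r = R + h = 8.86 × 10^6 + 5.57 × 10^6 = 1.443 × 10^7 m. Gravity provides the centripetal force: G M m / r² = m v² / r ⇒ v = √(GM/r) = 5345 m/s.
T = 2πr/v = 2π × 1.443 × 10^7 / 5345 = 16960 s.

17000 s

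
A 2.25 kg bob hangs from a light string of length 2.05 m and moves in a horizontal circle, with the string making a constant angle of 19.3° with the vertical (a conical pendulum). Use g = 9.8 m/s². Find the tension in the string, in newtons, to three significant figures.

Vertically the bob has no acceleration, so T cosθ = mg.
T = mg/cosθ = 2.25 × 9.8 / cos 19.3° = 22.05/0.9438 = 23.36 N.

23.4 N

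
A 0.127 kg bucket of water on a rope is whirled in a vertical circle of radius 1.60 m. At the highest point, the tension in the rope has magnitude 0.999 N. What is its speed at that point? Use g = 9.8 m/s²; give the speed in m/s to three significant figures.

At the top, T + mg = mv²/r, so v = √(r(T/m + g)) = √(1.60 × (0.999/0.127 + 9.8)) = √(1.60 × 17.67) = √28.27 = 5.317 m/s.

5.32 m/s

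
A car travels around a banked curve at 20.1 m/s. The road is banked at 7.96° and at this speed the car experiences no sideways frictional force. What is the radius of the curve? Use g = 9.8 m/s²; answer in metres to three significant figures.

Frictionless banking: tanθ = v²/(rg), so r = v²/(g tanθ).
r = (20.1)²/(9.8 × tan 7.96°) = 404.0/(9.8 × 0.1398) = 404.0/1.370 = 294.8 m.

295 m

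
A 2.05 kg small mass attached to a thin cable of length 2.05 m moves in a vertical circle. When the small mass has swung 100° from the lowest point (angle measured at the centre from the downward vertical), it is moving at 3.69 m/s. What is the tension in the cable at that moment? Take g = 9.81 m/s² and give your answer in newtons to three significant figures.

10.1 N

Take the radial direction toward the centre of the circle as positive. The component of the weight along the string toward the centre is −mg cos φ (φ measured from the bottom), so Newton's second law along the string gives T − mg cos φ = m v²/r.
cos 100° = -0.1736, so T = m(v²/r + g cos φ) = 2.05 × ((3.69)²/2.05 + 9.81 × -0.1736) = 2.05 × (6.642 + (-1.703)) = 2.05 × 4.939 = 10.12 N.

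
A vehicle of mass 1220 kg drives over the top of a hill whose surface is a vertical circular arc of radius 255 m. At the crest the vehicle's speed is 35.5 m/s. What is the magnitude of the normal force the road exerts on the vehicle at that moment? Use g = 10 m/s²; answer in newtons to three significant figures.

At the crest the centripetal acceleration points downward (toward the centre of the arc), so mg − N = mv²/r.
N = m(g − v²/r) = 1220 × (10.0 − (35.5)²/255) = 1220 × (10.0 − 4.942) = 1220 × 5.058 = 6171 N.

6170 N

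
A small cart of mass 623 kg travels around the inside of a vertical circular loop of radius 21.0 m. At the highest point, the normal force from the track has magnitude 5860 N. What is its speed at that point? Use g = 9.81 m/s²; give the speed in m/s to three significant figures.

20.1 m/s

At the top, N + mg = mv²/r, so v = √(r(N/m + g)) = √(21.0 × (5860/623 + 9.81)) = √(21.0 × 19.22) = √403.5 = 20.09 m/s.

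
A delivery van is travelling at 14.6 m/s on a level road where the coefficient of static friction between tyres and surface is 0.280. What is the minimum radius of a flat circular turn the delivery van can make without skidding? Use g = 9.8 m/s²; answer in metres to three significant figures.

77.7 m

At the limit, μ_s m g = m v²/r, so r_min = v²/(μ_s g) = (14.6)²/(0.280 × 9.8) = 213.2/2.744 = 77.68 m.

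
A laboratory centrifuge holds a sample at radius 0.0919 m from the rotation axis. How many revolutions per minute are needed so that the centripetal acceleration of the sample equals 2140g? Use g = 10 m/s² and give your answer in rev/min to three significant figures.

Require ω²r = 2140g, so ω = √(2140 × 10.0/0.0919) = 482.6 rad/s.
In rev/min: ω × 60/(2π) = 482.6 × 60/(2π) = 4608 rev/min.

4610 rev/min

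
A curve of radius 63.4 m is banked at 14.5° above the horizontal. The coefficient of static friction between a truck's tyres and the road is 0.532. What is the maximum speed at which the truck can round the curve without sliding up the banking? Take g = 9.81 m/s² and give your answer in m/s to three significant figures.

23.9 m/s

At the maximum speed, friction acts down the slope at its limiting value f = μN. Radially (horizontal, toward centre): N sinθ + μN cosθ = mv²/r. Vertically: N cosθ − μN sinθ = mg.
Dividing: v² = r g (sinθ + μcosθ)/(cosθ − μsinθ).
sinθ + μcosθ = 0.2504 + 0.532×0.9681 = 0.7654; cosθ − μsinθ = 0.9681 − 0.532×0.2504 = 0.8349.
v² = 63.4 × 9.81 × 0.7654/0.8349 = 570.2 m²/s², so v = 23.88 m/s.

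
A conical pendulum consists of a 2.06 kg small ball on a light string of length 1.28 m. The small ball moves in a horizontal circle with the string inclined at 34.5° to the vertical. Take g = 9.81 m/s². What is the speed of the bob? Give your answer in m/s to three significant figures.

The radius of the circle is r = L sinθ = 1.28 × sin 34.5° = 0.7250 m.
Horizontally T sinθ = mv²/r and vertically T cosθ = mg, so tanθ = v²/(rg).
v = √(r g tanθ) = √(0.7250 × 9.81 × 0.6873) = √4.888 = 2.211 m/s.

2.21 m/s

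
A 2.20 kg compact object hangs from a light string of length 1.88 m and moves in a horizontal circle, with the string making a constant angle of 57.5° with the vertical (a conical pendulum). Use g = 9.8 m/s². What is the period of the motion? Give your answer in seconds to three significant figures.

2.02 s

r = L sinθ = 1.586 m. From T sinθ = mω²r and T cosθ = mg: tanθ = ω²r/g, so ω² = g tanθ / r = g/(L cosθ).
ω = √(g/(L cosθ)) = √(9.8/(1.88 × 0.5373)) = √9.702 = 3.115 rad/s.
Period = 2π/ω = 2.017 s.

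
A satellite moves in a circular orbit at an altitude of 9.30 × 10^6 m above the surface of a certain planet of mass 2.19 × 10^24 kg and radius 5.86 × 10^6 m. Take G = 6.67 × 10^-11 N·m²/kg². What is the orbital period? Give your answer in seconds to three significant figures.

r = R + h = 5.86 × 10^6 + 9.30 × 10^6 = 1.516 × 10^7 m. Gravity provides the centripetal force: G M m / r² = m v² / r ⇒ v = √(GM/r) = 3104 m/s.
T = 2πr/v = 2π × 1.516 × 10^7 / 3104 = 30690 s.

30700 s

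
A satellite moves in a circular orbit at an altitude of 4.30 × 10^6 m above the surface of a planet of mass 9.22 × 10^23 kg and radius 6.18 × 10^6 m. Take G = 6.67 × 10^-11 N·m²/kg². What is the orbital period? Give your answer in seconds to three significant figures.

27200 s

r = R + h = 6.18 × 10^6 + 4.30 × 10^6 = 1.048 × 10^7 m. Gravity provides the centripetal force: G M m / r² = m v² / r ⇒ v = √(GM/r) = 2422 m/s.
T = 2πr/v = 2π × 1.048 × 10^7 / 2422 = 27180 s.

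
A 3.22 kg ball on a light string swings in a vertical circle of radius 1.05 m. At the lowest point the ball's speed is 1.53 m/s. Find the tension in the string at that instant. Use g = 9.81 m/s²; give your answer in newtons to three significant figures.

At the lowest point, T points up (toward the centre) and the weight mg points down (away from the centre), so the net inward force is T − mg = mv²/r.
T = m(v²/r + g) = 3.22 × ((1.53)²/1.05 + 9.81) = 3.22 × (2.229 + 9.81) = 3.22 × 12.04 = 38.77 N.

38.8 N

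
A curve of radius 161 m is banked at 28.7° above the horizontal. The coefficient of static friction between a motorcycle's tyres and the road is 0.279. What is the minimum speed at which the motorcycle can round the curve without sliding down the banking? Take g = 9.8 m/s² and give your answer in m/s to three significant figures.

At the minimum speed, friction acts up the slope at its limiting value f = μN. Radially (horizontal, toward centre): N sinθ − μN cosθ = mv²/r. Vertically: N cosθ + μN sinθ = mg.
Dividing: v² = r g (sinθ − μcosθ)/(cosθ + μsinθ).
sinθ − μcosθ = 0.4802 − 0.279×0.8771 = 0.2355; cosθ + μsinθ = 0.8771 + 0.279×0.4802 = 1.011.
v² = 161 × 9.8 × 0.2355/1.011 = 367.5 m²/s², so v = 19.17 m/s.

19.2 m/s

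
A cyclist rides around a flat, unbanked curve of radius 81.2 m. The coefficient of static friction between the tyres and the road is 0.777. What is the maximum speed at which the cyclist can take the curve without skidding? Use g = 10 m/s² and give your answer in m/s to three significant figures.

25.1 m/s

The only inward force on a level bend is static friction, so at the limit f_s = μ_s N = μ_s m g = m v²/r.
Mass cancels: v_max = √(μ_s g r) = √(0.777 × 10.0 × 81.2) = √630.9 = 25.12 m/s.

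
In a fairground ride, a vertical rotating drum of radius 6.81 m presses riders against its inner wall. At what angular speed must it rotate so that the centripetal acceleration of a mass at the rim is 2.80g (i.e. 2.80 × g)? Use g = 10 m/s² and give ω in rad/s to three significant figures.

2.03 rad/s

Centripetal acceleration a_c = ω²r. Setting ω²r = 2.80g:
ω = √(2.80g / r) = √(2.80 × 10.0 / 6.81) = √4.112 = 2.028 rad/s.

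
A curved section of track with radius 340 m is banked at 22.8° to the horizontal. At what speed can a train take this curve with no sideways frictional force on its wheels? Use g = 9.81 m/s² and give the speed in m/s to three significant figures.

37.4 m/s

On a frictionless banked curve, N sinθ = mv²/r and N cosθ = mg, so tanθ = v²/(rg).
v = √(r g tanθ) = √(340 × 9.81 × tan 22.8°) = √(340 × 9.81 × 0.4204) = √1402 = 37.44 m/s.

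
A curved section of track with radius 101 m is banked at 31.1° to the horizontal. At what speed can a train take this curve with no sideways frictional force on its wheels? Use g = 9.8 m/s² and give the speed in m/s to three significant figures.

On a frictionless banked curve, N sinθ = mv²/r and N cosθ = mg, so tanθ = v²/(rg).
v = √(r g tanθ) = √(101 × 9.8 × tan 31.1°) = √(101 × 9.8 × 0.6032) = √597.1 = 24.44 m/s.

24.4 m/s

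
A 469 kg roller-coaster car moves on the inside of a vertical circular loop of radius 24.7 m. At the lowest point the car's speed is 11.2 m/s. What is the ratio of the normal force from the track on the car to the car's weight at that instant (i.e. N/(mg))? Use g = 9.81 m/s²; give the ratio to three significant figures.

At the bottom, N − mg = mv²/r, so N = m(v²/r + g) and N/(mg) = v²/(rg) + 1 = (11.2)²/(24.7 × 9.81) + 1 = 0.5177 + 1 = 1.518.

1.52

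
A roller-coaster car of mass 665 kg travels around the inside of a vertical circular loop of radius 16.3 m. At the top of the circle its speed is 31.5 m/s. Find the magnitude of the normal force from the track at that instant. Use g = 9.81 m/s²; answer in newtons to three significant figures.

34000 N

At the top, both N and the weight mg point inward (toward the centre), so N + mg = mv²/r.
N = m(v²/r − g) = 665 × ((31.5)²/16.3 − 9.81) = 665 × (60.87 − 9.81) = 665 × 51.06 = 33960 N.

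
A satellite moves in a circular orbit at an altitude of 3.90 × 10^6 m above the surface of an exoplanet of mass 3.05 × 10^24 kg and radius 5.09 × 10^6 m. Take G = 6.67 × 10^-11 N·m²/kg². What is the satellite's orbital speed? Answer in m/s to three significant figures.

4760 m/s

Orbital radius r = R + h = 5.09 × 10^6 + 3.90 × 10^6 = 8.990 × 10^6 m.
Gravity supplies the centripetal force: G M m / r² = m v² / r, so v = √(GM/r).
v = √(6.67 × 10^-11 × 3.05 × 10^24 / 8.990 × 10^6) = √(2.263 × 10^7) = 4757 m/s.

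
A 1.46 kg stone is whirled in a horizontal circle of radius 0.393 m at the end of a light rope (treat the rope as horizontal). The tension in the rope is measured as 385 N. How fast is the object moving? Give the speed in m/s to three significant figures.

10.2 m/s

T = m v²/r ⇒ v = √(T r / m) = √(385 × 0.393 / 1.46) = √103.6 = 10.18 m/s.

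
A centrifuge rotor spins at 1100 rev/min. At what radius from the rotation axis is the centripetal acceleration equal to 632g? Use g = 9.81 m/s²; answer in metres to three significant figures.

ω = 1100 rev/min × 2π/60 = 115.2 rad/s.
a_c = ω²r = 632g ⇒ r = 632 × 9.81 / (115.2)² = 6200/13270 = 0.4672 m.

0.467 m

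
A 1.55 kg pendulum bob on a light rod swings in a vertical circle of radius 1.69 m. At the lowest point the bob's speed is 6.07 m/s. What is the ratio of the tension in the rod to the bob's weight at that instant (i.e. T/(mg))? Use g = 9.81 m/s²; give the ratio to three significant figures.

3.22

At the bottom, T − mg = mv²/r, so T = m(v²/r + g) and T/(mg) = v²/(rg) + 1 = (6.07)²/(1.69 × 9.81) + 1 = 2.222 + 1 = 3.222.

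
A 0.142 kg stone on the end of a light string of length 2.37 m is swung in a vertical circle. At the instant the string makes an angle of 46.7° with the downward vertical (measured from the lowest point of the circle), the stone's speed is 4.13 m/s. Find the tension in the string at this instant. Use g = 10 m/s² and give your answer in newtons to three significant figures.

2.00 N

Take the radial direction toward the centre of the circle as positive. The component of the weight along the string toward the centre is −mg cos φ (φ measured from the bottom), so Newton's second law along the string gives T − mg cos φ = m v²/r.
cos 46.7° = 0.6858, so T = m(v²/r + g cos φ) = 0.142 × ((4.13)²/2.37 + 10.0 × 0.6858) = 0.142 × (7.197 + (6.858)) = 0.142 × 14.06 = 1.996 N.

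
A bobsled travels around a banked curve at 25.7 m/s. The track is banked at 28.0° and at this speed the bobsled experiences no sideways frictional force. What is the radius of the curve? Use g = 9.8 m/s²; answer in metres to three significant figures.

Frictionless banking: tanθ = v²/(rg), so r = v²/(g tanθ).
r = (25.7)²/(9.8 × tan 28.0°) = 660.5/(9.8 × 0.5317) = 660.5/5.211 = 126.8 m.

127 m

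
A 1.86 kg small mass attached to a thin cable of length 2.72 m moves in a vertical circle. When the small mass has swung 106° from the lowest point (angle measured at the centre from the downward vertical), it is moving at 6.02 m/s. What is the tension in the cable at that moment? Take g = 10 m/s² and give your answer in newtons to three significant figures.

Take the radial direction toward the centre of the circle as positive. The component of the weight along the string toward the centre is −mg cos φ (φ measured from the bottom), so Newton's second law along the string gives T − mg cos φ = m v²/r.
cos 106° = -0.2756, so T = m(v²/r + g cos φ) = 1.86 × ((6.02)²/2.72 + 10.0 × -0.2756) = 1.86 × (13.32 + (-2.756)) = 1.86 × 10.57 = 19.66 N.

19.7 N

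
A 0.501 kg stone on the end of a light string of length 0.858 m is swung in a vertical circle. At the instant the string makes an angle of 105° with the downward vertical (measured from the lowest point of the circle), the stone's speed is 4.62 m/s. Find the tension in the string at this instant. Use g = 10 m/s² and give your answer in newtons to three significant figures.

11.2 N

Take the radial direction toward the centre of the circle as positive. The component of the weight along the string toward the centre is −mg cos φ (φ measured from the bottom), so Newton's second law along the string gives T − mg cos φ = m v²/r.
cos 105° = -0.2588, so T = m(v²/r + g cos φ) = 0.501 × ((4.62)²/0.858 + 10.0 × -0.2588) = 0.501 × (24.88 + (-2.588)) = 0.501 × 22.29 = 11.17 N.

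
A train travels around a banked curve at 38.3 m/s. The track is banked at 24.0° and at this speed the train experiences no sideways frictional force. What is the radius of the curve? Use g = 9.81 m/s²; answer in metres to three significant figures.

336 m

Frictionless banking: tanθ = v²/(rg), so r = v²/(g tanθ).
r = (38.3)²/(9.81 × tan 24.0°) = 1467/(9.81 × 0.4452) = 1467/4.368 = 335.9 m.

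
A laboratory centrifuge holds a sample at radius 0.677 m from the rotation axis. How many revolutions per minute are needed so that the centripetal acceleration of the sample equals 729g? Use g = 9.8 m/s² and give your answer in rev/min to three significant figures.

Require ω²r = 729g, so ω = √(729 × 9.8/0.677) = 102.7 rad/s.
In rev/min: ω × 60/(2π) = 102.7 × 60/(2π) = 981.0 rev/min.

981 rev/min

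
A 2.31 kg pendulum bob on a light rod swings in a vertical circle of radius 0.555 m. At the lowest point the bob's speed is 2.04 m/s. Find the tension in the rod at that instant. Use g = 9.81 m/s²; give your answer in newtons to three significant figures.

At the lowest point, T points up (toward the centre) and the weight mg points down (away from the centre), so the net inward force is T − mg = mv²/r.
T = m(v²/r + g) = 2.31 × ((2.04)²/0.555 + 9.81) = 2.31 × (7.498 + 9.81) = 2.31 × 17.31 = 39.98 N.

40.0 N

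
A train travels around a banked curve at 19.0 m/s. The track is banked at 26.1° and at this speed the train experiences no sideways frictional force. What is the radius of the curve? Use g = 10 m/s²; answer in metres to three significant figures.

Frictionless banking: tanθ = v²/(rg), so r = v²/(g tanθ).
r = (19.0)²/(10.0 × tan 26.1°) = 361.0/(10.0 × 0.4899) = 361.0/4.899 = 73.69 m.

73.7 m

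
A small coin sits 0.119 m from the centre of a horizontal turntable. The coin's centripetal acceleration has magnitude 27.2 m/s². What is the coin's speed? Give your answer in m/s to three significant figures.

1.80 m/s

a_c = v²/r ⇒ v = √(a_c · r) = √(27.2 × 0.119) = √3.237 = 1.799 m/s.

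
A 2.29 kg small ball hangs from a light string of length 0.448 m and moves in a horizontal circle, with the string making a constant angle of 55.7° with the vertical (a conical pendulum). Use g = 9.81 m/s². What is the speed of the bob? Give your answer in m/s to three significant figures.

The radius of the circle is r = L sinθ = 0.448 × sin 55.7° = 0.3701 m.
Horizontally T sinθ = mv²/r and vertically T cosθ = mg, so tanθ = v²/(rg).
v = √(r g tanθ) = √(0.3701 × 9.81 × 1.466) = √5.322 = 2.307 m/s.

2.31 m/s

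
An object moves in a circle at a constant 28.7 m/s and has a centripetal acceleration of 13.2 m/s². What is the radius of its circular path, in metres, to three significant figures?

a_c = v²/r ⇒ r = v²/a_c = (28.7)²/13.2 = 823.7/13.2 = 62.40 m.

62.4 m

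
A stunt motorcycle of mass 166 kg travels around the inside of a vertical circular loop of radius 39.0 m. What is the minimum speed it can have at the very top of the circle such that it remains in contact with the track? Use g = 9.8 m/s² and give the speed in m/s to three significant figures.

At the highest point the centre is directly below, so both the weight and N act inward: N + mg = mv²/r.
At minimum speed N → 0, so mg = mv_min²/r ⇒ v_min = √(g r) = √(9.8 × 39.0) = 19.55 m/s.

19.5 m/s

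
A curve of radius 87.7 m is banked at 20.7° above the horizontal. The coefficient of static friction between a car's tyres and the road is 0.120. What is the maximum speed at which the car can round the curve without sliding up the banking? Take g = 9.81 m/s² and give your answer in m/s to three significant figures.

21.2 m/s

At the maximum speed, friction acts down the slope at its limiting value f = μN. Radially (horizontal, toward centre): N sinθ + μN cosθ = mv²/r. Vertically: N cosθ − μN sinθ = mg.
Dividing: v² = r g (sinθ + μcosθ)/(cosθ − μsinθ).
sinθ + μcosθ = 0.3535 + 0.120×0.9354 = 0.4657; cosθ − μsinθ = 0.9354 − 0.120×0.3535 = 0.8930.
v² = 87.7 × 9.81 × 0.4657/0.8930 = 448.7 m²/s², so v = 21.18 m/s.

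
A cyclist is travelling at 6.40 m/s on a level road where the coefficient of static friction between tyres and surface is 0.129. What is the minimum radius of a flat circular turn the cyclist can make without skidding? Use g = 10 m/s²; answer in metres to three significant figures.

At the limit, μ_s m g = m v²/r, so r_min = v²/(μ_s g) = (6.40)²/(0.129 × 10.0) = 40.96/1.290 = 31.75 m.

31.8 m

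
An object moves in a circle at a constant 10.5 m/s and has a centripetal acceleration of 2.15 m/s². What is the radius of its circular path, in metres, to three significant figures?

51.3 m

a_c = v²/r ⇒ r = v²/a_c = (10.5)²/2.15 = 110.2/2.15 = 51.28 m.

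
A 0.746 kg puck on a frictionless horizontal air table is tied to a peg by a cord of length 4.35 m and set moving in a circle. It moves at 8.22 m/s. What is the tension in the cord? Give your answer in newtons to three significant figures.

The tension is the only horizontal force, so it supplies the full centripetal force: T = m v²/r = 0.746 × (8.220)²/4.35 = 0.746 × 67.57/4.35 = 11.59 N.

11.6 N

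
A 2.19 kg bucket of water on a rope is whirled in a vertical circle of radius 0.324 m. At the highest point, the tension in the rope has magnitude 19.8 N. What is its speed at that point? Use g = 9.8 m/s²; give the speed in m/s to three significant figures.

At the top, T + mg = mv²/r, so v = √(r(T/m + g)) = √(0.324 × (19.8/2.19 + 9.8)) = √(0.324 × 18.84) = √6.105 = 2.471 m/s.

2.47 m/s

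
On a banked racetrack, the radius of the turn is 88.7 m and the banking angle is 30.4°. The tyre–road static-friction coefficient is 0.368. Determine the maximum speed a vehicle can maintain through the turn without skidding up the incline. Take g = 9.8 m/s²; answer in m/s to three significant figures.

32.5 m/s

At the maximum speed, friction acts down the slope at its limiting value f = μN. Radially (horizontal, toward centre): N sinθ + μN cosθ = mv²/r. Vertically: N cosθ − μN sinθ = mg.
Dividing: v² = r g (sinθ + μcosθ)/(cosθ − μsinθ).
sinθ + μcosθ = 0.5060 + 0.368×0.8625 = 0.8234; cosθ − μsinθ = 0.8625 − 0.368×0.5060 = 0.6763.
v² = 88.7 × 9.8 × 0.8234/0.6763 = 1058 m²/s², so v = 32.53 m/s.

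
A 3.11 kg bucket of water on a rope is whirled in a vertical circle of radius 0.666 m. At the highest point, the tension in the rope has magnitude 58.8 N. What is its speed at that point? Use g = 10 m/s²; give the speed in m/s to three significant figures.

At the top, T + mg = mv²/r, so v = √(r(T/m + g)) = √(0.666 × (58.8/3.11 + 10.0)) = √(0.666 × 28.91) = √19.25 = 4.388 m/s.

4.39 m/s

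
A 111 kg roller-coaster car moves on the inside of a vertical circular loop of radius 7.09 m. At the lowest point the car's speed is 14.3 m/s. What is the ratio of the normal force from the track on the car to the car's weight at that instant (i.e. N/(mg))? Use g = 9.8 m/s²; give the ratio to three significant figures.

At the bottom, N − mg = mv²/r, so N = m(v²/r + g) and N/(mg) = v²/(rg) + 1 = (14.3)²/(7.09 × 9.8) + 1 = 2.943 + 1 = 3.943.

3.94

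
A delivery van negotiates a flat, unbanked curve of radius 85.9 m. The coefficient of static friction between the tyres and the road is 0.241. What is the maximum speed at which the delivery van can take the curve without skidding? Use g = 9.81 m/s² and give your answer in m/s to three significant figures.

14.3 m/s

The only inward force on a level bend is static friction, so at the limit f_s = μ_s N = μ_s m g = m v²/r.
Mass cancels: v_max = √(μ_s g r) = √(0.241 × 9.81 × 85.9) = √203.1 = 14.25 m/s.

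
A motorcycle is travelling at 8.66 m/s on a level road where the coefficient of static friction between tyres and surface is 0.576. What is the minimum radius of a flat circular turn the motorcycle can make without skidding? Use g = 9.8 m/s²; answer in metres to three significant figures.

13.3 m

At the limit, μ_s m g = m v²/r, so r_min = v²/(μ_s g) = (8.66)²/(0.576 × 9.8) = 75.00/5.645 = 13.29 m.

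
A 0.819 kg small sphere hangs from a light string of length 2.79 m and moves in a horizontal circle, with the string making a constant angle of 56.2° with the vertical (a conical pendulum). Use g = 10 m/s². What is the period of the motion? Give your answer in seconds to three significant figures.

r = L sinθ = 2.318 m. From T sinθ = mω²r and T cosθ = mg: tanθ = ω²r/g, so ω² = g tanθ / r = g/(L cosθ).
ω = √(g/(L cosθ)) = √(10.0/(2.79 × 0.5563)) = √6.443 = 2.538 rad/s.
Period = 2π/ω = 2.475 s.

2.48 s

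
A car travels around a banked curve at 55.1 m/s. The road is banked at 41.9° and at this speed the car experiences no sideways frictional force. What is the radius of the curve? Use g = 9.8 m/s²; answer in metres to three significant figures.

345 m

Frictionless banking: tanθ = v²/(rg), so r = v²/(g tanθ).
r = (55.1)²/(9.8 × tan 41.9°) = 3036/(9.8 × 0.8972) = 3036/8.793 = 345.3 m.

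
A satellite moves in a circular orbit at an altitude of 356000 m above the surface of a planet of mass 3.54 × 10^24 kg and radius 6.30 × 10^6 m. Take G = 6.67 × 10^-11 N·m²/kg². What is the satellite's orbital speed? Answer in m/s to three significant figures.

5960 m/s

Orbital radius r = R + h = 6.30 × 10^6 + 356000 = 6.656 × 10^6 m.
Gravity supplies the centripetal force: G M m / r² = m v² / r, so v = √(GM/r).
v = √(6.67 × 10^-11 × 3.54 × 10^24 / 6.656 × 10^6) = √(3.547 × 10^7) = 5956 m/s.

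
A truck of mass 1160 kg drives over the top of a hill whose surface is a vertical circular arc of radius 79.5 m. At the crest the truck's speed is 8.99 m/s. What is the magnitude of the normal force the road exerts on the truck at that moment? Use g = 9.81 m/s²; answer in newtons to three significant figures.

10200 N

At the crest the centripetal acceleration points downward (toward the centre of the arc), so mg − N = mv²/r.
N = m(g − v²/r) = 1160 × (9.81 − (8.99)²/79.5) = 1160 × (9.81 − 1.017) = 1160 × 8.793 = 10200 N.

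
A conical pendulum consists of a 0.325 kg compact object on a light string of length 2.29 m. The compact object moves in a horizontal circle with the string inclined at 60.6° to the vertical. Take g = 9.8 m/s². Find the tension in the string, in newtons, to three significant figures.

Vertically the bob has no acceleration, so T cosθ = mg.
T = mg/cosθ = 0.325 × 9.8 / cos 60.6° = 3.185/0.4909 = 6.488 N.

6.49 N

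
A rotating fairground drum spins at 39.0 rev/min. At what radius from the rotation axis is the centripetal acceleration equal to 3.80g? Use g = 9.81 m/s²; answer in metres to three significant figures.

2.23 m

ω = 39.0 rev/min × 2π/60 = 4.084 rad/s.
a_c = ω²r = 3.80g ⇒ r = 3.80 × 9.81 / (4.084)² = 37.28/16.68 = 2.235 m.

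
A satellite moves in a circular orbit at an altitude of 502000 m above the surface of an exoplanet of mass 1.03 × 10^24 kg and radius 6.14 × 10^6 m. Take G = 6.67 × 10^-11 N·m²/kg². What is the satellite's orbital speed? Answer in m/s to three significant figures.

3220 m/s

Orbital radius r = R + h = 6.14 × 10^6 + 502000 = 6.642 × 10^6 m.
Gravity supplies the centripetal force: G M m / r² = m v² / r, so v = √(GM/r).
v = √(6.67 × 10^-11 × 1.03 × 10^24 / 6.642 × 10^6) = √(1.034 × 10^7) = 3216 m/s.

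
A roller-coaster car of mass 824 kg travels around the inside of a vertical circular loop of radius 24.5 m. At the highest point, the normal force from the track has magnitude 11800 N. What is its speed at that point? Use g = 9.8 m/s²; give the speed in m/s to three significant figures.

24.3 m/s

At the top, N + mg = mv²/r, so v = √(r(N/m + g)) = √(24.5 × (11800/824 + 9.8)) = √(24.5 × 24.12) = √590.9 = 24.31 m/s.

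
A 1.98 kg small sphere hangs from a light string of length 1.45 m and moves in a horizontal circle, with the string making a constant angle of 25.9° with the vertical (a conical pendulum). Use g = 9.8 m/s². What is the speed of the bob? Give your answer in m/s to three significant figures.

1.74 m/s

The radius of the circle is r = L sinθ = 1.45 × sin 25.9° = 0.6334 m.
Horizontally T sinθ = mv²/r and vertically T cosθ = mg, so tanθ = v²/(rg).
v = √(r g tanθ) = √(0.6334 × 9.8 × 0.4856) = √3.014 = 1.736 m/s.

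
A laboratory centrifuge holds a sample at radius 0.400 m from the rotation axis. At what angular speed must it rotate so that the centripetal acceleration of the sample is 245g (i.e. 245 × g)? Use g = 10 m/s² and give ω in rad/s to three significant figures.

78.3 rad/s

Centripetal acceleration a_c = ω²r. Setting ω²r = 245g:
ω = √(245g / r) = √(245 × 10.0 / 0.400) = √6125 = 78.26 rad/s.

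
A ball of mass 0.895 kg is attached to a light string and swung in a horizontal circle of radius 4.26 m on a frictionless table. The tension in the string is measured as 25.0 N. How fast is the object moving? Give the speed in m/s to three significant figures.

10.9 m/s

T = m v²/r ⇒ v = √(T r / m) = √(25.0 × 4.26 / 0.895) = √119.0 = 10.91 m/s.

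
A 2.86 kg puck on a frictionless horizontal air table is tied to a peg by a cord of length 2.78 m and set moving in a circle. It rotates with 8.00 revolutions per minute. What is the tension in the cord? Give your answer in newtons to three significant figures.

5.58 N

ω = 8.00 rev/min × 2π/60 = 0.8378 rad/s, so v = ωr = 0.8378 × 2.78 = 2.329 m/s.
The tension is the only horizontal force, so it supplies the full centripetal force: T = m v²/r = 2.86 × (2.329)²/2.78 = 2.86 × 5.424/2.78 = 5.580 N.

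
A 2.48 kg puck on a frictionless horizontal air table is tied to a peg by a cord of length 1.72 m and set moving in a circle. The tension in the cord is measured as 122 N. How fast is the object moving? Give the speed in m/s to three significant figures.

T = m v²/r ⇒ v = √(T r / m) = √(122 × 1.72 / 2.48) = √84.61 = 9.199 m/s.

9.20 m/s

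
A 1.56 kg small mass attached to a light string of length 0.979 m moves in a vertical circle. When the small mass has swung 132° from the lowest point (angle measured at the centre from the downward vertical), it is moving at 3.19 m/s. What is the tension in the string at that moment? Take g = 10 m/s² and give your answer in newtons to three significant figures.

Take the radial direction toward the centre of the circle as positive. The component of the weight along the string toward the centre is −mg cos φ (φ measured from the bottom), so Newton's second law along the string gives T − mg cos φ = m v²/r.
cos 132° = -0.6691, so T = m(v²/r + g cos φ) = 1.56 × ((3.19)²/0.979 + 10.0 × -0.6691) = 1.56 × (10.39 + (-6.691)) = 1.56 × 3.703 = 5.777 N.

5.78 N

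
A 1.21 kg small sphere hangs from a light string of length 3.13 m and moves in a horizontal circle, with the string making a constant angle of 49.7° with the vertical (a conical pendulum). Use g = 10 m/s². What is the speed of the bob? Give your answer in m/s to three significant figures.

The radius of the circle is r = L sinθ = 3.13 × sin 49.7° = 2.387 m.
Horizontally T sinθ = mv²/r and vertically T cosθ = mg, so tanθ = v²/(rg).
v = √(r g tanθ) = √(2.387 × 10.0 × 1.179) = √28.15 = 5.305 m/s.

5.31 m/s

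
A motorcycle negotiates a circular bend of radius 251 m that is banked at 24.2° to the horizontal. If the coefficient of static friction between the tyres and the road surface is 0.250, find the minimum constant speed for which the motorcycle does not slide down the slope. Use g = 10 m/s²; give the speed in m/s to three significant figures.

At the minimum speed, friction acts up the slope at its limiting value f = μN. Radially (horizontal, toward centre): N sinθ − μN cosθ = mv²/r. Vertically: N cosθ + μN sinθ = mg.
Dividing: v² = r g (sinθ − μcosθ)/(cosθ + μsinθ).
sinθ − μcosθ = 0.4099 − 0.250×0.9121 = 0.1819; cosθ + μsinθ = 0.9121 + 0.250×0.4099 = 1.015.
v² = 251 × 10.0 × 0.1819/1.015 = 450.0 m²/s², so v = 21.21 m/s.

21.2 m/s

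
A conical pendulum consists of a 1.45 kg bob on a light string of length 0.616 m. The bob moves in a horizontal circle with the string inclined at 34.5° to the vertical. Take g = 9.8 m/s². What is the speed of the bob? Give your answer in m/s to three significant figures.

1.53 m/s

The radius of the circle is r = L sinθ = 0.616 × sin 34.5° = 0.3489 m.
Horizontally T sinθ = mv²/r and vertically T cosθ = mg, so tanθ = v²/(rg).
v = √(r g tanθ) = √(0.3489 × 9.8 × 0.6873) = √2.350 = 1.533 m/s.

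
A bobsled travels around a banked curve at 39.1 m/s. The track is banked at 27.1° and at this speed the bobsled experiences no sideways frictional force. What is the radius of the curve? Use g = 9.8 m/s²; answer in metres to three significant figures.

Frictionless banking: tanθ = v²/(rg), so r = v²/(g tanθ).
r = (39.1)²/(9.8 × tan 27.1°) = 1529/(9.8 × 0.5117) = 1529/5.015 = 304.9 m.

305 m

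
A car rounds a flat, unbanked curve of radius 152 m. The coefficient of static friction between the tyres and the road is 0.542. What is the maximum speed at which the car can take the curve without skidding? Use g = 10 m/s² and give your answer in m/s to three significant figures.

28.7 m/s

The only inward force on a level bend is static friction, so at the limit f_s = μ_s N = μ_s m g = m v²/r.
Mass cancels: v_max = √(μ_s g r) = √(0.542 × 10.0 × 152) = √823.8 = 28.70 m/s.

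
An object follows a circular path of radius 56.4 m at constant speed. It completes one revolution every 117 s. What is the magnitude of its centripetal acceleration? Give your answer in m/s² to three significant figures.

0.163 m/s²

v = 2πr/T = 2π × 56.4/117 = 3.029 m/s.
a_c = v²/r = (3.029)²/56.4 = 9.174/56.4 = 0.1627 m/s².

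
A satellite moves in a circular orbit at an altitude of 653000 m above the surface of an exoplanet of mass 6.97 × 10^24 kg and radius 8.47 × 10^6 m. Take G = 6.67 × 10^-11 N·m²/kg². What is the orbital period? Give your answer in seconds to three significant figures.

r = R + h = 8.47 × 10^6 + 653000 = 9.123 × 10^6 m. Gravity provides the centripetal force: G M m / r² = m v² / r ⇒ v = √(GM/r) = 7139 m/s.
T = 2πr/v = 2π × 9.123 × 10^6 / 7139 = 8030 s.

8030 s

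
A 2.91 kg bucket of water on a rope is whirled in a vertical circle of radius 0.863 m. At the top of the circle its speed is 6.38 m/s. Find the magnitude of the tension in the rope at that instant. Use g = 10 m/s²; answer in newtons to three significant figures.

108 N

At the top, both T and the weight mg point inward (toward the centre), so T + mg = mv²/r.
T = m(v²/r − g) = 2.91 × ((6.38)²/0.863 − 10.0) = 2.91 × (47.17 − 10.0) = 2.91 × 37.17 = 108.2 N.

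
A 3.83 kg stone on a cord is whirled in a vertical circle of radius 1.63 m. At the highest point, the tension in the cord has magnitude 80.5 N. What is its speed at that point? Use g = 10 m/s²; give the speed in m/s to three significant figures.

At the top, T + mg = mv²/r, so v = √(r(T/m + g)) = √(1.63 × (80.5/3.83 + 10.0)) = √(1.63 × 31.02) = √50.56 = 7.111 m/s.

7.11 m/s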